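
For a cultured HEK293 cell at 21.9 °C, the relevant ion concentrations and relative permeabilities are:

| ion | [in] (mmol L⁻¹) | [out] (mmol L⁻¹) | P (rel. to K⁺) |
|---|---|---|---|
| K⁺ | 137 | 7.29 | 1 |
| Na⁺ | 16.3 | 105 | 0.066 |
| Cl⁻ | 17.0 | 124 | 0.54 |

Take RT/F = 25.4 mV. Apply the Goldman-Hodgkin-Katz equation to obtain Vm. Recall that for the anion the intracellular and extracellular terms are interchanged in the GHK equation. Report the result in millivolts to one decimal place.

Vm = 25.4 · ln[(Σ P·[cation]ₒ + Σ P·[anion]ᵢ) / (Σ P·[cation]ᵢ + Σ P·[anion]ₒ)]
Numerator = 1×7.29 + 0.066×105 + 0.54×17.0 = 23.4
Denominator = 1×137 + 0.066×16.3 + 0.54×124 = 205
Vm = 25.4 · ln(0.11413) = 25.4 × (-2.1704) = -55.13 mV

-55.1 mV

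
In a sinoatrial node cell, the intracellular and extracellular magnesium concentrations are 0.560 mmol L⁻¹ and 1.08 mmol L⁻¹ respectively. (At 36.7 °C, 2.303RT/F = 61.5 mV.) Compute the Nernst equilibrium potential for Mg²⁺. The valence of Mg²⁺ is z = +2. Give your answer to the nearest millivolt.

9 mV

E = (61.5/z) · log₁₀([Mg²⁺]_out/[Mg²⁺]_in) with z = +2.
= (61.5/2) · log₁₀(1.08/0.560) = 30.75 · log₁₀(1.929)
= 30.75 · (0.2852) = 8.77 mV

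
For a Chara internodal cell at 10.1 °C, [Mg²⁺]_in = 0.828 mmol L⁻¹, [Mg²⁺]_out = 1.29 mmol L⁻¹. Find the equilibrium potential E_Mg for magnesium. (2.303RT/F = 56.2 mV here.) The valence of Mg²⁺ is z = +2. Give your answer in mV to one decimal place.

5.4 mV

E = (56.2/z) · log₁₀([Mg²⁺]_out/[Mg²⁺]_in) with z = +2.
= (56.2/2) · log₁₀(1.29/0.828) = 28.10 · log₁₀(1.558)
= 28.10 · (0.1926) = 5.41 mV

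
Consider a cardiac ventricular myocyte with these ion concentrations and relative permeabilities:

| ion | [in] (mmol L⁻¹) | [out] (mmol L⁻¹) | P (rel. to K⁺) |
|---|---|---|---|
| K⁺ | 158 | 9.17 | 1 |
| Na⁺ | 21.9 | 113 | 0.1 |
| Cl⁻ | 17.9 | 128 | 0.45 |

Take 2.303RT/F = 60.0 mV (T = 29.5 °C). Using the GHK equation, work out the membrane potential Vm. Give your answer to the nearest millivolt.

-53 mV

Vm = 60.0 · log₁₀[(Σ P·[cation]ₒ + Σ P·[anion]ᵢ) / (Σ P·[cation]ᵢ + Σ P·[anion]ₒ)]
Numerator = 1×9.17 + 0.1×113 + 0.45×17.9 = 28.52
Denominator = 1×158 + 0.1×21.9 + 0.45×128 = 217.8
Vm = 60.0 · log₁₀(0.13097) = 60.0 × (-0.8828) = -52.97 mV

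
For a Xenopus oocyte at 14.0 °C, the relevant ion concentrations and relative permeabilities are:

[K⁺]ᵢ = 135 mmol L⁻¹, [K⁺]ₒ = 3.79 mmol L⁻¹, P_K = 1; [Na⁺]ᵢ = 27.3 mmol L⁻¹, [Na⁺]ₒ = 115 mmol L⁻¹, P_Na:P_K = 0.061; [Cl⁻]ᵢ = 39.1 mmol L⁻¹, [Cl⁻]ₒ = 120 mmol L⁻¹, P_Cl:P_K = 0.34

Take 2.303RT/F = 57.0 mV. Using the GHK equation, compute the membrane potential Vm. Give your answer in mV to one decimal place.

-49.4 mV

Vm = 57.0 · log₁₀[(Σ P·[cation]ₒ + Σ P·[anion]ᵢ) / (Σ P·[cation]ᵢ + Σ P·[anion]ₒ)]
Numerator = 1×3.79 + 0.061×115 + 0.34×39.1 = 24.1
Denominator = 1×135 + 0.061×27.3 + 0.34×120 = 177.5
Vm = 57.0 · log₁₀(0.1358) = 57.0 × (-0.8671) = -49.43 mV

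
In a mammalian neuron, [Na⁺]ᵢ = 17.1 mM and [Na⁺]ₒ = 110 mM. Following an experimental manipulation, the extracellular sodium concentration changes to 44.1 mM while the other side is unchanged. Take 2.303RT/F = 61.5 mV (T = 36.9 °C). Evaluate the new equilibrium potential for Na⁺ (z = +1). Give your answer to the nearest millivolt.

25 mV

After the shift: [Na⁺]_out = 44.1, [Na⁺]_in = 17.1 mM.
E_new = (61.5/1)·log₁₀(44.1/17.1) = 61.50 · (0.4114) = 25.30 mV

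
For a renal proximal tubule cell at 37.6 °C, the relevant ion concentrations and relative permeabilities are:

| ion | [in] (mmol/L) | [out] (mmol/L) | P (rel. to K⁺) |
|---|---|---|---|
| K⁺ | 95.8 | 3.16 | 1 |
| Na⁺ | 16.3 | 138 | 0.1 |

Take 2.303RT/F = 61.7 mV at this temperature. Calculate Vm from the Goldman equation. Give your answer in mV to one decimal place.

Vm = 61.7 · log₁₀[(Σ P·[cation]ₒ + Σ P·[anion]ᵢ) / (Σ P·[cation]ᵢ + Σ P·[anion]ₒ)]
Numerator = 1×3.16 + 0.1×138 = 16.96
Denominator = 1×95.8 + 0.1×16.3 = 97.43
Vm = 61.7 · log₁₀(0.17407) = 61.7 × (-0.7593) = -46.85 mV

-46.8 mV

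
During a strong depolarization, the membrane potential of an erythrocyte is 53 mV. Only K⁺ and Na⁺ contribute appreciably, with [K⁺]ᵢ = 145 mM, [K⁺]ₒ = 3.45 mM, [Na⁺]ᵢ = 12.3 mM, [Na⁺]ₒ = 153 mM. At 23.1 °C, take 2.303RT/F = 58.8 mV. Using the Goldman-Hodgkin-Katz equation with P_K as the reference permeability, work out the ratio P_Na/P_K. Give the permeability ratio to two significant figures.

21

Let α = P_Na/P_K. GHK: Vm = 58.8·log₁₀[(Kₒ + α·Naₒ)/(Kᵢ + α·Naᵢ)].
10^(Vm/58.8) = 10^(53.0/58.8) = 7.9682
So 7.9682·(Kᵢ + α·Naᵢ) = Kₒ + α·Naₒ → α = (7.9682·145.0 − 3.45) / (153.0 − 7.9682·12.3)
α = (1155 − 3.45) / (153.0 − 98.01) = 1152/54.99 = 20.95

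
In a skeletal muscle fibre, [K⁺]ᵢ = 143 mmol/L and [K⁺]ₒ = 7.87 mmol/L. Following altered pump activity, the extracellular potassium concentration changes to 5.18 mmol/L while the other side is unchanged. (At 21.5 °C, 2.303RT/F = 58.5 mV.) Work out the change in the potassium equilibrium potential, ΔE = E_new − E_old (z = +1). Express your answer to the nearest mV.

E_old = (58.5/1)·log₁₀(7.87/143) = -73.67 mV
E_new = (58.5/1)·log₁₀(5.18/143) = -84.30 mV
ΔE = -84.30 − (-73.67) = -10.63 mV

-11 mV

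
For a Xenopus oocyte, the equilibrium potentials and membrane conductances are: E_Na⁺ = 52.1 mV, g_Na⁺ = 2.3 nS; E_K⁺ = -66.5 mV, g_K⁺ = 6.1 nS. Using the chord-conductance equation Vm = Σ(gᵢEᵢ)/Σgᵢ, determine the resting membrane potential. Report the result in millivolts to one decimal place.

Σ gᵢEᵢ = 2.3·(52.1) + 6.1·(-66.5) = -285.82
Σ gᵢ = 2.3 + 6.1 = 8.4
Vm = -285.82 / 8.4 = -34.03 mV

-34.0 mV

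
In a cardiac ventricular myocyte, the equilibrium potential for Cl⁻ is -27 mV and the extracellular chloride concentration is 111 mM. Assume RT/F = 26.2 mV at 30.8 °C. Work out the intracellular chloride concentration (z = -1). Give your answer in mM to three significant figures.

39.6 mM

Nernst: E = (26.2/-1) · ln([out]/[in]), so ln([out]/[in]) = -27.0 × -1 / 26.2 = 1.0305.
[out]/[in] = e^(1.0305) = 2.803.
[in] = 111 / 2.803 = 39.61 mM.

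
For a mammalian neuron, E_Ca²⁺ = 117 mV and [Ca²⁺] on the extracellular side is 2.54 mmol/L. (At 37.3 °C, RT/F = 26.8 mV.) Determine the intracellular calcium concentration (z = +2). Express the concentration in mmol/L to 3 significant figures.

Nernst: E = (26.8/2) · ln([out]/[in]), so ln([out]/[in]) = 117.0 × 2 / 26.8 = 8.7313.
[out]/[in] = e^(8.7313) = 6194.
[in] = 2.54 / 6194 = 0.0004101 mmol/L.

0.000410 mmol/L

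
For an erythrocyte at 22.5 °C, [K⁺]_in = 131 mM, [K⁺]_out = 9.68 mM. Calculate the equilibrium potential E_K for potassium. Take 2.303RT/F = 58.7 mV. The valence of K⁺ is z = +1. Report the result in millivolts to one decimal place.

E = (58.7/z) · log₁₀([K⁺]_out/[K⁺]_in) with z = +1.
= (58.7/1) · log₁₀(9.68/131) = 58.70 · log₁₀(0.07389)
= 58.70 · (-1.1314) = -66.41 mV

-66.4 mV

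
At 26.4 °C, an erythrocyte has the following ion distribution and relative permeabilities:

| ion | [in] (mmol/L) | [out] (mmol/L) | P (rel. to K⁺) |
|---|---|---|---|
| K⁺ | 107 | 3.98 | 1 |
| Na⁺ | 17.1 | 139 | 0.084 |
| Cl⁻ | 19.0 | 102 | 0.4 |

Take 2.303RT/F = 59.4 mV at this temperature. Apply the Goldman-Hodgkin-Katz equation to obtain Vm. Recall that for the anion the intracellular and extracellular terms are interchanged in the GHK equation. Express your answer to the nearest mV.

Vm = 59.4 · log₁₀[(Σ P·[cation]ₒ + Σ P·[anion]ᵢ) / (Σ P·[cation]ᵢ + Σ P·[anion]ₒ)]
Numerator = 1×3.98 + 0.084×139 + 0.4×19.0 = 23.26
Denominator = 1×107 + 0.084×17.1 + 0.4×102 = 149.2
Vm = 59.4 · log₁₀(0.15583) = 59.4 × (-0.8073) = -47.96 mV

-48 mV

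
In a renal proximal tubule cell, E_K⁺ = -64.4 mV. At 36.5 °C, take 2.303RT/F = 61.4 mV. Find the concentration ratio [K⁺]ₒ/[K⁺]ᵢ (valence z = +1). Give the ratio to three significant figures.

0.0894

log₁₀([out]/[in]) = E·z/(61.4) = -64.4 × 1 / 61.4 = -1.0489
[out]/[in] = 10^(-1.0489) = 0.08936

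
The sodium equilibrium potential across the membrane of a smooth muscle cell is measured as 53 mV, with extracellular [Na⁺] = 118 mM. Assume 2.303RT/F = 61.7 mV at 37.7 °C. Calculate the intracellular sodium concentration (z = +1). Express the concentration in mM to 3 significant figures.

16.3 mM

Nernst: E = (61.7/1) · log₁₀([out]/[in]), so log₁₀([out]/[in]) = 53.0 × 1 / 61.7 = 0.8590.
[out]/[in] = 10^(0.8590) = 7.228.
[in] = 118 / 7.228 = 16.33 mM.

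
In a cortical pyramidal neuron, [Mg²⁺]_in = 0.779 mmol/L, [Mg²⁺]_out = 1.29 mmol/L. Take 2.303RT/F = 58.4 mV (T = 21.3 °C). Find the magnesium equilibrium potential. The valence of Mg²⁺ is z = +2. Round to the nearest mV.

6 mV

E = (58.4/z) · log₁₀([Mg²⁺]_out/[Mg²⁺]_in) with z = +2.
= (58.4/2) · log₁₀(1.29/0.779) = 29.20 · log₁₀(1.656)
= 29.20 · (0.2191) = 6.40 mV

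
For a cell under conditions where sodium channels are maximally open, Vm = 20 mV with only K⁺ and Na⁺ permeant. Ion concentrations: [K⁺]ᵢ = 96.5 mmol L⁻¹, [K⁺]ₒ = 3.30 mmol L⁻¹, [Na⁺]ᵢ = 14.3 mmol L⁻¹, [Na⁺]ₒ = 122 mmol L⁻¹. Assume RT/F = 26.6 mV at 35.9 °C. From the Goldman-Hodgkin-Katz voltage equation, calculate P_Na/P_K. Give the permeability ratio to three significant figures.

2.20

Let α = P_Na/P_K. GHK: Vm = 26.6·ln[(Kₒ + α·Naₒ)/(Kᵢ + α·Naᵢ)].
e^(Vm/26.6) = e^(20.0/26.6) = 2.121
So 2.121·(Kᵢ + α·Naᵢ) = Kₒ + α·Naₒ → α = (2.121·96.5 − 3.3) / (122.0 − 2.121·14.3)
α = (204.7 − 3.3) / (122.0 − 30.33) = 201.4/91.67 = 2.197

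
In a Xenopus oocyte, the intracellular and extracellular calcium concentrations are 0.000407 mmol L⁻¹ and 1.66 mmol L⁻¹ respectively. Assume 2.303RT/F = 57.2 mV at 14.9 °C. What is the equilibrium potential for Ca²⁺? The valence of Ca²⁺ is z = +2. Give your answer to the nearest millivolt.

103 mV

E = (57.2/z) · log₁₀([Ca²⁺]_out/[Ca²⁺]_in) with z = +2.
= (57.2/2) · log₁₀(1.66/0.000407) = 28.60 · log₁₀(4079)
= 28.60 · (3.6105) = 103.26 mV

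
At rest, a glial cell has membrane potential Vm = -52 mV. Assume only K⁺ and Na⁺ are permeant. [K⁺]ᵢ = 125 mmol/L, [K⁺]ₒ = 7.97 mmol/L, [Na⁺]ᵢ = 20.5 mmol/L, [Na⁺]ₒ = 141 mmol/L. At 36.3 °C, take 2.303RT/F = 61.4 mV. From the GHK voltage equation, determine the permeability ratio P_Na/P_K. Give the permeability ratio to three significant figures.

0.0711

Let α = P_Na/P_K. GHK: Vm = 61.4·log₁₀[(Kₒ + α·Naₒ)/(Kᵢ + α·Naᵢ)].
10^(Vm/61.4) = 10^(-52.0/61.4) = 0.14226
So 0.14226·(Kᵢ + α·Naᵢ) = Kₒ + α·Naₒ → α = (0.14226·125.0 − 7.97) / (141.0 − 0.14226·20.5)
α = (17.78 − 7.97) / (141.0 − 2.916) = 9.813/138.1 = 0.07107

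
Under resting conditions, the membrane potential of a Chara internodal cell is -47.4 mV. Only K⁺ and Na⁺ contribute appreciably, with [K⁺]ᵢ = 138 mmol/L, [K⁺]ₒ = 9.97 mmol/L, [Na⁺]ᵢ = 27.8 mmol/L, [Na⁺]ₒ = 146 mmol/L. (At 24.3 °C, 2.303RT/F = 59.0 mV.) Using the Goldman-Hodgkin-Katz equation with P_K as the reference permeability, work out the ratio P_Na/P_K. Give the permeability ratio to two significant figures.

Let α = P_Na/P_K. GHK: Vm = 59.0·log₁₀[(Kₒ + α·Naₒ)/(Kᵢ + α·Naᵢ)].
10^(Vm/59.0) = 10^(-47.4/59.0) = 0.15726
So 0.15726·(Kᵢ + α·Naᵢ) = Kₒ + α·Naₒ → α = (0.15726·138.0 − 9.97) / (146.0 − 0.15726·27.8)
α = (21.7 − 9.97) / (146.0 − 4.372) = 11.73/141.6 = 0.08283

0.083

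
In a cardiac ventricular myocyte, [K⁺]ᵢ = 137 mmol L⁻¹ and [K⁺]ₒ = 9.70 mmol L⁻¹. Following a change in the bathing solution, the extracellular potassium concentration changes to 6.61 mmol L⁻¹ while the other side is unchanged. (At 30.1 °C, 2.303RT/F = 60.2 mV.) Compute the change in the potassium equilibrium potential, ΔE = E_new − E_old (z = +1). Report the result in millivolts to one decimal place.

E_old = (60.2/1)·log₁₀(9.70/137) = -69.23 mV
E_new = (60.2/1)·log₁₀(6.61/137) = -79.25 mV
ΔE = -79.25 − (-69.23) = -10.03 mV

-10.0 mV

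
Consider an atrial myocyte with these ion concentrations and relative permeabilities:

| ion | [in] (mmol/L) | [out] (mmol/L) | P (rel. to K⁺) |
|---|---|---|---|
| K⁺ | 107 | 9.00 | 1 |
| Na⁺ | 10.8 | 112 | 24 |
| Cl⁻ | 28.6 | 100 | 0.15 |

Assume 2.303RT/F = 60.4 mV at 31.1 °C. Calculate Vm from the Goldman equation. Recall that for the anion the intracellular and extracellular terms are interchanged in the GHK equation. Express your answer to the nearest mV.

Vm = 60.4 · log₁₀[(Σ P·[cation]ₒ + Σ P·[anion]ᵢ) / (Σ P·[cation]ᵢ + Σ P·[anion]ₒ)]
Numerator = 1×9.00 + 24×112 + 0.15×28.6 = 2701
Denominator = 1×107 + 24×10.8 + 0.15×100 = 381.2
Vm = 60.4 · log₁₀(7.0863) = 60.4 × (0.8504) = 51.37 mV

51 mV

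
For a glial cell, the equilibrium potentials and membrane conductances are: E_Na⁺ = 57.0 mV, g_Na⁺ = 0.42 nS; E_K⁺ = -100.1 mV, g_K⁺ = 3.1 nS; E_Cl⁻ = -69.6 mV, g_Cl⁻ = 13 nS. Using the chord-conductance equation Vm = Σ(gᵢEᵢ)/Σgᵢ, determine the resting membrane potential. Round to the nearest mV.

-72 mV

Σ gᵢEᵢ = 0.42·(57.0) + 3.1·(-100.1) + 13·(-69.6) = -1191.17
Σ gᵢ = 0.42 + 3.1 + 13 = 16.52
Vm = -1191.17 / 16.52 = -72.10 mV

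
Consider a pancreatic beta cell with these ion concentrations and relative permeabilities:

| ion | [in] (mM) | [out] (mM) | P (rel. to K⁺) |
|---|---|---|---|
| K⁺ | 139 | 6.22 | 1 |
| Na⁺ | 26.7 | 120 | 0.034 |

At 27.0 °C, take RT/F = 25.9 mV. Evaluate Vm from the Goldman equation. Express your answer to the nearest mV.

Vm = 25.9 · ln[(Σ P·[cation]ₒ + Σ P·[anion]ᵢ) / (Σ P·[cation]ᵢ + Σ P·[anion]ₒ)]
Numerator = 1×6.22 + 0.034×120 = 10.3
Denominator = 1×139 + 0.034×26.7 = 139.9
Vm = 25.9 · ln(0.07362) = 25.9 × (-2.6088) = -67.57 mV

-68 mV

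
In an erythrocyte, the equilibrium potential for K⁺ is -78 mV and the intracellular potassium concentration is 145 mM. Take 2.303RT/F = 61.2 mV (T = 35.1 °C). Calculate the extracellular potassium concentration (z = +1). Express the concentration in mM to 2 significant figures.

7.7 mM

Nernst: E = (61.2/1) · log₁₀([out]/[in]), so log₁₀([out]/[in]) = -78.0 × 1 / 61.2 = -1.2745.
[out]/[in] = 10^(-1.2745) = 0.05315.
[out] = 0.05315 × 145 = 7.707 mM.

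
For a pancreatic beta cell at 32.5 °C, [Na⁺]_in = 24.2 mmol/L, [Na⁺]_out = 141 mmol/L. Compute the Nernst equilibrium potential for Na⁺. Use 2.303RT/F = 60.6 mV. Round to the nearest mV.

46 mV

E = (60.6/z) · log₁₀([Na⁺]_out/[Na⁺]_in) with z = +1.
= (60.6/1) · log₁₀(141/24.2) = 60.60 · log₁₀(5.826)
= 60.60 · (0.7654) = 46.38 mV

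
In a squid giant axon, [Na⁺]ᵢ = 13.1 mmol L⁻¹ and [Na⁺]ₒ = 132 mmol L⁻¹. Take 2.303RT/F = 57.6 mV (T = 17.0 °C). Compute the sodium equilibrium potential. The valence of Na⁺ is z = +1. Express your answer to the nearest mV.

58 mV

E = (57.6/z) · log₁₀([Na⁺]_out/[Na⁺]_in) with z = +1.
= (57.6/1) · log₁₀(132/13.1) = 57.60 · log₁₀(10.08)
= 57.60 · (1.0033) = 57.79 mV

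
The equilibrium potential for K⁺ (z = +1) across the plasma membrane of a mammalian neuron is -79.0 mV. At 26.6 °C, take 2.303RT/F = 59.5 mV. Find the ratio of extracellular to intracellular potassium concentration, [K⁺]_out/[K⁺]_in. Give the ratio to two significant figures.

0.047

log₁₀([out]/[in]) = E·z/(59.5) = -79.0 × 1 / 59.5 = -1.3277
[out]/[in] = 10^(-1.3277) = 0.04702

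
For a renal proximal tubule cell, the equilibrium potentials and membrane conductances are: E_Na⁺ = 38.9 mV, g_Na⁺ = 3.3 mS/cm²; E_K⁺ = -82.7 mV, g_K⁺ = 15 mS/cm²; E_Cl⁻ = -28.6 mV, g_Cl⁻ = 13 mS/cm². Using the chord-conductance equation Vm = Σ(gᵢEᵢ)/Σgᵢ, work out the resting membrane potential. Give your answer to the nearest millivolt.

Σ gᵢEᵢ = 3.3·(38.9) + 15·(-82.7) + 13·(-28.6) = -1483.93
Σ gᵢ = 3.3 + 15 + 13 = 31.3
Vm = -1483.93 / 31.3 = -47.41 mV

-47 mV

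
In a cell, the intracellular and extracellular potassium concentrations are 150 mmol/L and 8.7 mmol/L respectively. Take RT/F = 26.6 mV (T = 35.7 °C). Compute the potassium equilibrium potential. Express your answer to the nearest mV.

-76 mV

E = (26.6/z) · ln([K⁺]_out/[K⁺]_in) with z = +1.
= (26.6/1) · ln(8.7/150) = 26.60 · ln(0.058)
= 26.60 · (-2.8473) = -75.74 mV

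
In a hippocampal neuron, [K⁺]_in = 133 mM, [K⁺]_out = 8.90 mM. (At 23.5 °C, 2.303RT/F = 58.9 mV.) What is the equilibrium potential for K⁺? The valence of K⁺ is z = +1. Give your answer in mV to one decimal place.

-69.2 mV

E = (58.9/z) · log₁₀([K⁺]_out/[K⁺]_in) with z = +1.
= (58.9/1) · log₁₀(8.90/133) = 58.90 · log₁₀(0.06692)
= 58.90 · (-1.1745) = -69.18 mV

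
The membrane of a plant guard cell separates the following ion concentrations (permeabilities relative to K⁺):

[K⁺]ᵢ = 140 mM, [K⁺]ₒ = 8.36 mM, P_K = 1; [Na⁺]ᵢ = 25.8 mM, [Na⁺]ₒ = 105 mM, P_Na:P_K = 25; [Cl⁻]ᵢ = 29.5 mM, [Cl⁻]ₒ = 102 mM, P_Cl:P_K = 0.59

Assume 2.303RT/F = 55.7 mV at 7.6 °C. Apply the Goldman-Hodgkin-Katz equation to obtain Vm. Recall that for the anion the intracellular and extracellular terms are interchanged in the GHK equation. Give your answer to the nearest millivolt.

Vm = 55.7 · log₁₀[(Σ P·[cation]ₒ + Σ P·[anion]ᵢ) / (Σ P·[cation]ᵢ + Σ P·[anion]ₒ)]
Numerator = 1×8.36 + 25×105 + 0.59×29.5 = 2651
Denominator = 1×140 + 25×25.8 + 0.59×102 = 845.2
Vm = 55.7 · log₁₀(3.1363) = 55.7 × (0.4964) = 27.65 mV

28 mV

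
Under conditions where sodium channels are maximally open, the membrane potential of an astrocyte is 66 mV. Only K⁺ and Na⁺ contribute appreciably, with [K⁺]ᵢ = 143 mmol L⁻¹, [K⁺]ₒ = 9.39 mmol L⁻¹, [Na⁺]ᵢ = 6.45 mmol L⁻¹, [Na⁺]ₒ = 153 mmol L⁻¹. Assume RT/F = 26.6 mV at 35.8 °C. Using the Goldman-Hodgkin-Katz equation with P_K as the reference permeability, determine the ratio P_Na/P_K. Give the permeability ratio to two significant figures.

22

Let α = P_Na/P_K. GHK: Vm = 26.6·ln[(Kₒ + α·Naₒ)/(Kᵢ + α·Naᵢ)].
e^(Vm/26.6) = e^(66.0/26.6) = 11.956
So 11.956·(Kᵢ + α·Naᵢ) = Kₒ + α·Naₒ → α = (11.956·143.0 − 9.39) / (153.0 − 11.956·6.45)
α = (1710 − 9.39) / (153.0 − 77.11) = 1700/75.89 = 22.41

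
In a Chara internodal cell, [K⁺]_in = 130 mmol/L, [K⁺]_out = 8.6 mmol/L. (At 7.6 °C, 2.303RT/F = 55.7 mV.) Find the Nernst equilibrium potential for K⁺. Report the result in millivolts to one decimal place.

E = (55.7/z) · log₁₀([K⁺]_out/[K⁺]_in) with z = +1.
= (55.7/1) · log₁₀(8.6/130) = 55.70 · log₁₀(0.06615)
= 55.70 · (-1.1794) = -65.70 mV

-65.7 mV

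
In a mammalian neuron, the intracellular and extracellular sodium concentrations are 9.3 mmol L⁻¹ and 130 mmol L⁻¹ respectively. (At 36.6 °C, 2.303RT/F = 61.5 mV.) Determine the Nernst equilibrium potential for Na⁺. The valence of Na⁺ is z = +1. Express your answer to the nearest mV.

70 mV

E = (61.5/z) · log₁₀([Na⁺]_out/[Na⁺]_in) with z = +1.
= (61.5/1) · log₁₀(130/9.3) = 61.50 · log₁₀(13.98)
= 61.50 · (1.1455) = 70.45 mV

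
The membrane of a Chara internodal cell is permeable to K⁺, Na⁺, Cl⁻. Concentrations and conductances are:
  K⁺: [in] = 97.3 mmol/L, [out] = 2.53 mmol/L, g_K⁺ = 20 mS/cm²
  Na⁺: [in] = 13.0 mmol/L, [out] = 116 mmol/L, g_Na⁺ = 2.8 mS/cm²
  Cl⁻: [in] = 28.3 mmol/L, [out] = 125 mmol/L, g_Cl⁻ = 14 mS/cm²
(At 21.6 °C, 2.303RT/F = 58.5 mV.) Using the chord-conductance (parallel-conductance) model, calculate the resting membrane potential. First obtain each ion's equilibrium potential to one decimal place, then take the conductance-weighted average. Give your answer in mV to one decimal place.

E_K⁺ = (58.5/1)·log₁₀(2.53/97.3) = -92.7 mV
E_Na⁺ = (58.5/1)·log₁₀(116/13.0) = 55.6 mV
E_Cl⁻ = (58.5/-1)·log₁₀(125/28.3) = -37.7 mV
Vm = (Σ gᵢEᵢ)/(Σ gᵢ) = (20·-92.7 + 2.8·55.6 + 14·-37.7) / (20 + 2.8 + 14)
= -2226.12 / 36.8 = -60.49 mV

-60.5 mV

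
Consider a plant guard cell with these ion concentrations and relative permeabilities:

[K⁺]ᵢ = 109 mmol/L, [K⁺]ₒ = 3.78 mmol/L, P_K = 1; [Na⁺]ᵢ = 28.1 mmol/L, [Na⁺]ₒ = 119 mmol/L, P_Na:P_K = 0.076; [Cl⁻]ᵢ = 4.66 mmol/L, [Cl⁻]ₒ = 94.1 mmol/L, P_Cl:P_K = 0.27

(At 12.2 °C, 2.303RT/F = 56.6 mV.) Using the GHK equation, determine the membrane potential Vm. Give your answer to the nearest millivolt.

-56 mV

Vm = 56.6 · log₁₀[(Σ P·[cation]ₒ + Σ P·[anion]ᵢ) / (Σ P·[cation]ᵢ + Σ P·[anion]ₒ)]
Numerator = 1×3.78 + 0.076×119 + 0.27×4.66 = 14.08
Denominator = 1×109 + 0.076×28.1 + 0.27×94.1 = 136.5
Vm = 56.6 · log₁₀(0.10313) = 56.6 × (-0.9866) = -55.84 mV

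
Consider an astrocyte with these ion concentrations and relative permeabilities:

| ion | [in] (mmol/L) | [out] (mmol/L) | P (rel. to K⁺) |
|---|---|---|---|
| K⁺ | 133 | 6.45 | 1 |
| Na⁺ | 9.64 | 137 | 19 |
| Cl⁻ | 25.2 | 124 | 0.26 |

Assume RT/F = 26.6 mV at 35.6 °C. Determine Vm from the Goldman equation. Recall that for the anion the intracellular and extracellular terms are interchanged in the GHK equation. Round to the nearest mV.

54 mV

Vm = 26.6 · ln[(Σ P·[cation]ₒ + Σ P·[anion]ᵢ) / (Σ P·[cation]ᵢ + Σ P·[anion]ₒ)]
Numerator = 1×6.45 + 19×137 + 0.26×25.2 = 2616
Denominator = 1×133 + 19×9.64 + 0.26×124 = 348.4
Vm = 26.6 · ln(7.5086) = 26.6 × (2.0161) = 53.63 mV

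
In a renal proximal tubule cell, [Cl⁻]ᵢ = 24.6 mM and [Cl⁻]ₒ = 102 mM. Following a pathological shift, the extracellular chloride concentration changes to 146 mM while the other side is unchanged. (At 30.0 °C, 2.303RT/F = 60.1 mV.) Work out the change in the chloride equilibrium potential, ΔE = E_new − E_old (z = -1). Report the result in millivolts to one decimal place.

-9.4 mV

E_old = (60.1/-1)·log₁₀(102/24.6) = -37.12 mV
E_new = (60.1/-1)·log₁₀(146/24.6) = -46.48 mV
ΔE = -46.48 − (-37.12) = -9.36 mV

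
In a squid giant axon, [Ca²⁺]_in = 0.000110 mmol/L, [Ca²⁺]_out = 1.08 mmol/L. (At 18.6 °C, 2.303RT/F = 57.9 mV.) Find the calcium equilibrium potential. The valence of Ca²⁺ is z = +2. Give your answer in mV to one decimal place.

115.6 mV

E = (57.9/z) · log₁₀([Ca²⁺]_out/[Ca²⁺]_in) with z = +2.
= (57.9/2) · log₁₀(1.08/0.000110) = 28.95 · log₁₀(9818)
= 28.95 · (3.9920) = 115.57 mV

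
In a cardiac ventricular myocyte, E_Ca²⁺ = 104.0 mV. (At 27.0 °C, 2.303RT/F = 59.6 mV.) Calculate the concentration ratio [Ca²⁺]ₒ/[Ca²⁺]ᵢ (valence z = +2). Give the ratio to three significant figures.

3090

log₁₀([out]/[in]) = E·z/(59.6) = 104.0 × 2 / 59.6 = 3.4899
[out]/[in] = 10^(3.4899) = 3090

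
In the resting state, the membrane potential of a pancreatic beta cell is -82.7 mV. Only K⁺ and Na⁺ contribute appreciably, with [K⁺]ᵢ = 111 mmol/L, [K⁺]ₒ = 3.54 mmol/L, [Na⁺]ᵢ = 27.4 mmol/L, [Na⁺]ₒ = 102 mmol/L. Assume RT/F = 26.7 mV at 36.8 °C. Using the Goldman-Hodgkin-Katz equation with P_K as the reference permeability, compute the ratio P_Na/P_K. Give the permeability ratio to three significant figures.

Let α = P_Na/P_K. GHK: Vm = 26.7·ln[(Kₒ + α·Naₒ)/(Kᵢ + α·Naᵢ)].
e^(Vm/26.7) = e^(-82.7/26.7) = 0.045167
So 0.045167·(Kᵢ + α·Naᵢ) = Kₒ + α·Naₒ → α = (0.045167·111.0 − 3.54) / (102.0 − 0.045167·27.4)
α = (5.014 − 3.54) / (102.0 − 1.238) = 1.474/100.8 = 0.01462

0.0146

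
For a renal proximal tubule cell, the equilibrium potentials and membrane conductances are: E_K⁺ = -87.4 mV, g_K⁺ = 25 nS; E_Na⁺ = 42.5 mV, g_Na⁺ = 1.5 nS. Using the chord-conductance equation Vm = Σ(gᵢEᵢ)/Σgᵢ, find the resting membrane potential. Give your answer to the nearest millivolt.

-80 mV

Σ gᵢEᵢ = 25·(-87.4) + 1.5·(42.5) = -2121.25
Σ gᵢ = 25 + 1.5 = 26.5
Vm = -2121.25 / 26.5 = -80.05 mV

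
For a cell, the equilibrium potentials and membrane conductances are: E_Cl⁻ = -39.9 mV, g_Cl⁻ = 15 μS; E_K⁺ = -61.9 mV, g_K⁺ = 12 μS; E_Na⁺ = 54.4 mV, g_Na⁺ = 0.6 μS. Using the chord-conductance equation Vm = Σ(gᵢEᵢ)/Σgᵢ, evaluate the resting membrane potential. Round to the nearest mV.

Σ gᵢEᵢ = 15·(-39.9) + 12·(-61.9) + 0.6·(54.4) = -1308.66
Σ gᵢ = 15 + 12 + 0.6 = 27.6
Vm = -1308.66 / 27.6 = -47.42 mV

-47 mV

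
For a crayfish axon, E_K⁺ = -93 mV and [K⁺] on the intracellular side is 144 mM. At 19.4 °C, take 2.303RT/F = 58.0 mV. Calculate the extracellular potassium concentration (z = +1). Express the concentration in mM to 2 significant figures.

Nernst: E = (58.0/1) · log₁₀([out]/[in]), so log₁₀([out]/[in]) = -93.0 × 1 / 58.0 = -1.6034.
[out]/[in] = 10^(-1.6034) = 0.02492.
[out] = 0.02492 × 144 = 3.589 mM.

3.6 mM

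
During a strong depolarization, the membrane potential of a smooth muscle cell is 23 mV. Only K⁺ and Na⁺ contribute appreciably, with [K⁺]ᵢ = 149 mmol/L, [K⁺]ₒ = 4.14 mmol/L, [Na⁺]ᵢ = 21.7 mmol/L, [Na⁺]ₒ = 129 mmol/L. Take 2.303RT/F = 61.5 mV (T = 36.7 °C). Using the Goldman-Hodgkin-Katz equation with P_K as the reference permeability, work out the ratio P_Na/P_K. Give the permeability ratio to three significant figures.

Let α = P_Na/P_K. GHK: Vm = 61.5·log₁₀[(Kₒ + α·Naₒ)/(Kᵢ + α·Naᵢ)].
10^(Vm/61.5) = 10^(23.0/61.5) = 2.3658
So 2.3658·(Kᵢ + α·Naᵢ) = Kₒ + α·Naₒ → α = (2.3658·149.0 − 4.14) / (129.0 − 2.3658·21.7)
α = (352.5 − 4.14) / (129.0 − 51.34) = 348.4/77.66 = 4.486

4.49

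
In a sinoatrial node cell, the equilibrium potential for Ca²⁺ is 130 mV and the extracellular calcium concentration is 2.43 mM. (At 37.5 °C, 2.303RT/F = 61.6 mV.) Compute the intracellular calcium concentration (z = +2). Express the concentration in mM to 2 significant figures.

Nernst: E = (61.6/2) · log₁₀([out]/[in]), so log₁₀([out]/[in]) = 130.0 × 2 / 61.6 = 4.2208.
[out]/[in] = 10^(4.2208) = 1.663e+04.
[in] = 2.43 / 1.663e+04 = 0.0001462 mM.

0.00015 mM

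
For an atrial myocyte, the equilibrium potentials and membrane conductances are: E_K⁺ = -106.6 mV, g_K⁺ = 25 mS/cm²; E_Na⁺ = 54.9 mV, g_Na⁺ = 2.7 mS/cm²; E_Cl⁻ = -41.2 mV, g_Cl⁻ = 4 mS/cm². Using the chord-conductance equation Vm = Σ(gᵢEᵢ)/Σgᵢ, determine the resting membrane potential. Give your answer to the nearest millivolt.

Σ gᵢEᵢ = 25·(-106.6) + 2.7·(54.9) + 4·(-41.2) = -2681.57
Σ gᵢ = 25 + 2.7 + 4 = 31.7
Vm = -2681.57 / 31.7 = -84.59 mV

-85 mV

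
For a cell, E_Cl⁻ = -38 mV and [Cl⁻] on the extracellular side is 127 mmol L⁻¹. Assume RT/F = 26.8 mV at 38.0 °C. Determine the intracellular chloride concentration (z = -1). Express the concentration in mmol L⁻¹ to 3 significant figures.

Nernst: E = (26.8/-1) · ln([out]/[in]), so ln([out]/[in]) = -38.0 × -1 / 26.8 = 1.4179.
[out]/[in] = e^(1.4179) = 4.128.
[in] = 127 / 4.128 = 30.76 mmol L⁻¹.

30.8 mmol L⁻¹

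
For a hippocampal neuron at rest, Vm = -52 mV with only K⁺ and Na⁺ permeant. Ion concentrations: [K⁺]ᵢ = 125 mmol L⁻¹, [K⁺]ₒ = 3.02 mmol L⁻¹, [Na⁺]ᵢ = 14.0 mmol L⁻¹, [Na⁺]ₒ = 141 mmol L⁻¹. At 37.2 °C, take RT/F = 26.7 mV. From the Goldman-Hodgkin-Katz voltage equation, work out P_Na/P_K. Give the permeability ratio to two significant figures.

0.11

Let α = P_Na/P_K. GHK: Vm = 26.7·ln[(Kₒ + α·Naₒ)/(Kᵢ + α·Naᵢ)].
e^(Vm/26.7) = e^(-52.0/26.7) = 0.14262
So 0.14262·(Kᵢ + α·Naᵢ) = Kₒ + α·Naₒ → α = (0.14262·125.0 − 3.02) / (141.0 − 0.14262·14.0)
α = (17.83 − 3.02) / (141.0 − 1.997) = 14.81/139 = 0.1065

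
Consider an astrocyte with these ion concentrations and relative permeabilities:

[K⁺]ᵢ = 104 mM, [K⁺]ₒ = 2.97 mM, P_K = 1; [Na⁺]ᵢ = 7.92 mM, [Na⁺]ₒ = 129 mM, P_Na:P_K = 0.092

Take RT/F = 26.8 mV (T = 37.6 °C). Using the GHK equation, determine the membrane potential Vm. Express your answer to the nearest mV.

Vm = 26.8 · ln[(Σ P·[cation]ₒ + Σ P·[anion]ᵢ) / (Σ P·[cation]ᵢ + Σ P·[anion]ₒ)]
Numerator = 1×2.97 + 0.092×129 = 14.84
Denominator = 1×104 + 0.092×7.92 = 104.7
Vm = 26.8 · ln(0.14168) = 26.8 × (-1.9542) = -52.37 mV

-52 mV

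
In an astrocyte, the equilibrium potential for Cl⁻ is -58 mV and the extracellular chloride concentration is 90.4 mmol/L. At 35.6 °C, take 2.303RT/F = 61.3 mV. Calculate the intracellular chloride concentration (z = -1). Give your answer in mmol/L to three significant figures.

10.2 mmol/L

Nernst: E = (61.3/-1) · log₁₀([out]/[in]), so log₁₀([out]/[in]) = -58.0 × -1 / 61.3 = 0.9462.
[out]/[in] = 10^(0.9462) = 8.834.
[in] = 90.4 / 8.834 = 10.23 mmol/L.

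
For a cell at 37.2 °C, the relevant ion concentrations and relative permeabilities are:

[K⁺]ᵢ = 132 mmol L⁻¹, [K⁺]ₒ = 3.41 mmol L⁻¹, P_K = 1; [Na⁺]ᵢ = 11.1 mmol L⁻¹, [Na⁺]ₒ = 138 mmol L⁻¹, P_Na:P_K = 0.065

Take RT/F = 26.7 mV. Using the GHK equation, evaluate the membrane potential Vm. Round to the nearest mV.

-63 mV

Vm = 26.7 · ln[(Σ P·[cation]ₒ + Σ P·[anion]ᵢ) / (Σ P·[cation]ᵢ + Σ P·[anion]ₒ)]
Numerator = 1×3.41 + 0.065×138 = 12.38
Denominator = 1×132 + 0.065×11.1 = 132.7
Vm = 26.7 · ln(0.093278) = 26.7 × (-2.3722) = -63.34 mV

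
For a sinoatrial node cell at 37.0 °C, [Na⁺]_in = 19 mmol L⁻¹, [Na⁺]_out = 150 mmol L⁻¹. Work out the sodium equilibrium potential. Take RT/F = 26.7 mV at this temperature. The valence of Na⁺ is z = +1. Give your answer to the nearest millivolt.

E = (26.7/z) · ln([Na⁺]_out/[Na⁺]_in) with z = +1.
= (26.7/1) · ln(150/19) = 26.70 · ln(7.895)
= 26.70 · (2.0662) = 55.17 mV

55 mV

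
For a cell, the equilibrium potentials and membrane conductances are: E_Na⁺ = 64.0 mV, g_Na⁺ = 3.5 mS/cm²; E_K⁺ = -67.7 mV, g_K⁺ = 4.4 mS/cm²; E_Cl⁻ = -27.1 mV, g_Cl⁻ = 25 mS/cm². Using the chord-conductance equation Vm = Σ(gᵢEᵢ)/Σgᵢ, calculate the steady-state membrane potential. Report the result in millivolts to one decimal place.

-22.8 mV

Σ gᵢEᵢ = 3.5·(64.0) + 4.4·(-67.7) + 25·(-27.1) = -751.38
Σ gᵢ = 3.5 + 4.4 + 25 = 32.9
Vm = -751.38 / 32.9 = -22.84 mV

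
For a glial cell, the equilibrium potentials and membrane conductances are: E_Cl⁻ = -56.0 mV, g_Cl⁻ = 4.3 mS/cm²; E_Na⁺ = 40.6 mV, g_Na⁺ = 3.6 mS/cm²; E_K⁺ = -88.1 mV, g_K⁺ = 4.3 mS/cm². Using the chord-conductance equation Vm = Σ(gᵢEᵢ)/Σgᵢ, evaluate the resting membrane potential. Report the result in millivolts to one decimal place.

-38.8 mV

Σ gᵢEᵢ = 4.3·(-56.0) + 3.6·(40.6) + 4.3·(-88.1) = -473.47
Σ gᵢ = 4.3 + 3.6 + 4.3 = 12.2
Vm = -473.47 / 12.2 = -38.81 mV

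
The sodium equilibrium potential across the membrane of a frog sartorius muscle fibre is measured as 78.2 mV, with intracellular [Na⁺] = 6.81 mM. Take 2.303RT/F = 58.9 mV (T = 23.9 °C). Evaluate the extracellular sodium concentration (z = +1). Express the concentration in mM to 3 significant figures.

145 mM

Nernst: E = (58.9/1) · log₁₀([out]/[in]), so log₁₀([out]/[in]) = 78.2 × 1 / 58.9 = 1.3277.
[out]/[in] = 10^(1.3277) = 21.27.
[out] = 21.27 × 6.81 = 144.8 mM.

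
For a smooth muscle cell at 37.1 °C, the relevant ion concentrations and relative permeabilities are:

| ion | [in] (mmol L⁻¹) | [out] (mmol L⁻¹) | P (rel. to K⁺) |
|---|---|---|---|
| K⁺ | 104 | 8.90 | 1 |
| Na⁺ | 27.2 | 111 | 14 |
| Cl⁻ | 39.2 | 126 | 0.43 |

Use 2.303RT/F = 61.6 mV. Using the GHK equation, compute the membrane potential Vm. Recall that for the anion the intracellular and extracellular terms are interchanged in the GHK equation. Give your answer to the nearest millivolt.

Vm = 61.6 · log₁₀[(Σ P·[cation]ₒ + Σ P·[anion]ᵢ) / (Σ P·[cation]ᵢ + Σ P·[anion]ₒ)]
Numerator = 1×8.90 + 14×111 + 0.43×39.2 = 1580
Denominator = 1×104 + 14×27.2 + 0.43×126 = 539
Vm = 61.6 · log₁₀(2.931) = 61.6 × (0.4670) = 28.77 mV

29 mV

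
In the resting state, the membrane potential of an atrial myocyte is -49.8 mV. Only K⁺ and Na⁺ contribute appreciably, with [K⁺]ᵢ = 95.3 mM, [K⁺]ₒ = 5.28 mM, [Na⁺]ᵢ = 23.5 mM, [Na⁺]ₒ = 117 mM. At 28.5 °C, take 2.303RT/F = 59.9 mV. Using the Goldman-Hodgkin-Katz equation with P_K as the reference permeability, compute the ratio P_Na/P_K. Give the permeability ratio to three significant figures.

0.0773

Let α = P_Na/P_K. GHK: Vm = 59.9·log₁₀[(Kₒ + α·Naₒ)/(Kᵢ + α·Naᵢ)].
10^(Vm/59.9) = 10^(-49.8/59.9) = 0.14744
So 0.14744·(Kᵢ + α·Naᵢ) = Kₒ + α·Naₒ → α = (0.14744·95.3 − 5.28) / (117.0 − 0.14744·23.5)
α = (14.05 − 5.28) / (117.0 − 3.465) = 8.771/113.5 = 0.07725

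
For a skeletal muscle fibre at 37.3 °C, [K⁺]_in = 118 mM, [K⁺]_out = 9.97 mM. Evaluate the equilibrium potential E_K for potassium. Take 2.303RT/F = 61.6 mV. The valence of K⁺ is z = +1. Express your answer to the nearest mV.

E = (61.6/z) · log₁₀([K⁺]_out/[K⁺]_in) with z = +1.
= (61.6/1) · log₁₀(9.97/118) = 61.60 · log₁₀(0.08449)
= 61.60 · (-1.0732) = -66.11 mV

-66 mV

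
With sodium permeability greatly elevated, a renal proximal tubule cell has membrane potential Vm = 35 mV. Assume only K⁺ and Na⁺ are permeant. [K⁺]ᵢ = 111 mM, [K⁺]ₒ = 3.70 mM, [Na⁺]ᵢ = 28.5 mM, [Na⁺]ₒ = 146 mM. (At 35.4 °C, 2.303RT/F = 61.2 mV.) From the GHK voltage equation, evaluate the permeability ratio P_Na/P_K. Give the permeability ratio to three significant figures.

10.4

Let α = P_Na/P_K. GHK: Vm = 61.2·log₁₀[(Kₒ + α·Naₒ)/(Kᵢ + α·Naᵢ)].
10^(Vm/61.2) = 10^(35.0/61.2) = 3.7316
So 3.7316·(Kᵢ + α·Naᵢ) = Kₒ + α·Naₒ → α = (3.7316·111.0 − 3.7) / (146.0 − 3.7316·28.5)
α = (414.2 − 3.7) / (146.0 − 106.4) = 410.5/39.65 = 10.35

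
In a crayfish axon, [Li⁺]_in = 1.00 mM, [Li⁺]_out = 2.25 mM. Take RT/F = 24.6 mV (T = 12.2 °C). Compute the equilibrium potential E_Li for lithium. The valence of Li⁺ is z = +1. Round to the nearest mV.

20 mV

E = (24.6/z) · ln([Li⁺]_out/[Li⁺]_in) with z = +1.
= (24.6/1) · ln(2.25/1.00) = 24.60 · ln(2.25)
= 24.60 · (0.8109) = 19.95 mV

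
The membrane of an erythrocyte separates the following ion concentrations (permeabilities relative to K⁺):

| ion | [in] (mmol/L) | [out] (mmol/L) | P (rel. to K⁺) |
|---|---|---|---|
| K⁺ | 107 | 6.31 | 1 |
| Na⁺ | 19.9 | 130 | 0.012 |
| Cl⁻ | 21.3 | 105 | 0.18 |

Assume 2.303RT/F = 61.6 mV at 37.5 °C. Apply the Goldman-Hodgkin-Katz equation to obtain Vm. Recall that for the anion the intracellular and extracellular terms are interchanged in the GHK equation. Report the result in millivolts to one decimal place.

Vm = 61.6 · log₁₀[(Σ P·[cation]ₒ + Σ P·[anion]ᵢ) / (Σ P·[cation]ᵢ + Σ P·[anion]ₒ)]
Numerator = 1×6.31 + 0.012×130 + 0.18×21.3 = 11.7
Denominator = 1×107 + 0.012×19.9 + 0.18×105 = 126.1
Vm = 61.6 · log₁₀(0.092787) = 61.6 × (-1.0325) = -63.60 mV

-63.6 mV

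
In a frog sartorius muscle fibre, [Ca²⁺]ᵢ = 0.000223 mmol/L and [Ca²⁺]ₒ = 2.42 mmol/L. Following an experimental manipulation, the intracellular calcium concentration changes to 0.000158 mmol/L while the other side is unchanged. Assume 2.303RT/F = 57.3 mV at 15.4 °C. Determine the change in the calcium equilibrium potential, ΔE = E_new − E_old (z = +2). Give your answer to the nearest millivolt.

4 mV

E_old = (57.3/2)·log₁₀(2.42/0.000223) = 115.62 mV
E_new = (57.3/2)·log₁₀(2.42/0.000158) = 119.90 mV
ΔE = 119.90 − (115.62) = 4.29 mV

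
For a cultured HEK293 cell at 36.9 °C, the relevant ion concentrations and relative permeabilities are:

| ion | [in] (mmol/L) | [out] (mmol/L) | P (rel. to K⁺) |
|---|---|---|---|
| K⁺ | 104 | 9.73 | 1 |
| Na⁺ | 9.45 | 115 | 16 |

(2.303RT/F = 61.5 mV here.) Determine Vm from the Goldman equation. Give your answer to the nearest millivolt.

Vm = 61.5 · log₁₀[(Σ P·[cation]ₒ + Σ P·[anion]ᵢ) / (Σ P·[cation]ᵢ + Σ P·[anion]ₒ)]
Numerator = 1×9.73 + 16×115 = 1850
Denominator = 1×104 + 16×9.45 = 255.2
Vm = 61.5 · log₁₀(7.2482) = 61.5 × (0.8602) = 52.90 mV

53 mV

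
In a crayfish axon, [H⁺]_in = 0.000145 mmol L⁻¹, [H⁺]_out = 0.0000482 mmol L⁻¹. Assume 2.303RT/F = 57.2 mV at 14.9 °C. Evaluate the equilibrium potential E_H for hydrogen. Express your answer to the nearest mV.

-27 mV

E = (57.2/z) · log₁₀([H⁺]_out/[H⁺]_in) with z = +1.
= (57.2/1) · log₁₀(0.0000482/0.000145) = 57.20 · log₁₀(0.3324)
= 57.20 · (-0.4783) = -27.36 mV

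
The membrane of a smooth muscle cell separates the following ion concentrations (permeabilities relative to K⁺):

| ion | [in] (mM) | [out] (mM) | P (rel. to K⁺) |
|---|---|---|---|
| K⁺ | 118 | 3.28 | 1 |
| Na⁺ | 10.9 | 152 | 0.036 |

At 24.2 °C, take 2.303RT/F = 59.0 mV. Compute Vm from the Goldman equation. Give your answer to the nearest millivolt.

Vm = 59.0 · log₁₀[(Σ P·[cation]ₒ + Σ P·[anion]ᵢ) / (Σ P·[cation]ᵢ + Σ P·[anion]ₒ)]
Numerator = 1×3.28 + 0.036×152 = 8.752
Denominator = 1×118 + 0.036×10.9 = 118.4
Vm = 59.0 · log₁₀(0.073924) = 59.0 × (-1.1312) = -66.74 mV

-67 mV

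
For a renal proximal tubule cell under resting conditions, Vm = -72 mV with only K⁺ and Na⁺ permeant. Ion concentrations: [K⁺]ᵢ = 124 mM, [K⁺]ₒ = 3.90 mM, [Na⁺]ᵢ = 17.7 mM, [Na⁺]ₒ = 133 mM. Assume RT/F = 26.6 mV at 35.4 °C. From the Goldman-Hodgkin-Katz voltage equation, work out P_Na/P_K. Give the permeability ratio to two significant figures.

Let α = P_Na/P_K. GHK: Vm = 26.6·ln[(Kₒ + α·Naₒ)/(Kᵢ + α·Naᵢ)].
e^(Vm/26.6) = e^(-72.0/26.6) = 0.066752
So 0.066752·(Kᵢ + α·Naᵢ) = Kₒ + α·Naₒ → α = (0.066752·124.0 − 3.9) / (133.0 − 0.066752·17.7)
α = (8.277 − 3.9) / (133.0 − 1.182) = 4.377/131.8 = 0.03321

0.033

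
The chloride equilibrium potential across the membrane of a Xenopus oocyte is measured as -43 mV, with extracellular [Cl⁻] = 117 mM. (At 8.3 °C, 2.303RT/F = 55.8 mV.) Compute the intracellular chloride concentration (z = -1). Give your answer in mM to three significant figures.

Nernst: E = (55.8/-1) · log₁₀([out]/[in]), so log₁₀([out]/[in]) = -43.0 × -1 / 55.8 = 0.7706.
[out]/[in] = 10^(0.7706) = 5.897.
[in] = 117 / 5.897 = 19.84 mM.

19.8 mM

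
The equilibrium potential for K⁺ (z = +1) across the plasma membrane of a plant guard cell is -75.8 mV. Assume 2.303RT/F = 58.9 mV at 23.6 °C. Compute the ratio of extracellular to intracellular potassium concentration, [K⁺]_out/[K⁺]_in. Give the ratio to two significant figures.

0.052

log₁₀([out]/[in]) = E·z/(58.9) = -75.8 × 1 / 58.9 = -1.2869
[out]/[in] = 10^(-1.2869) = 0.05165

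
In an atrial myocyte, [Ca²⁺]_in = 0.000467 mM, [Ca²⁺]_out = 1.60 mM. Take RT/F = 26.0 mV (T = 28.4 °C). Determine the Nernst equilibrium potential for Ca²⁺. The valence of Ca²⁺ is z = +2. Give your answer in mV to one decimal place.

E = (26.0/z) · ln([Ca²⁺]_out/[Ca²⁺]_in) with z = +2.
= (26.0/2) · ln(1.60/0.000467) = 13.00 · ln(3426)
= 13.00 · (8.1392) = 105.81 mV

105.8 mV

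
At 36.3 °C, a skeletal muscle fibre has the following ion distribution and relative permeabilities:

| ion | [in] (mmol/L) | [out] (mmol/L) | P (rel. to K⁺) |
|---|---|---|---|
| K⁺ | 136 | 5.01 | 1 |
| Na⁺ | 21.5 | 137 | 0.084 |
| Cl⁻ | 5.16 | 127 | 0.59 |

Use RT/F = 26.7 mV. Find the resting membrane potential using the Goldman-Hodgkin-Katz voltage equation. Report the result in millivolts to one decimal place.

-63.7 mV

Vm = 26.7 · ln[(Σ P·[cation]ₒ + Σ P·[anion]ᵢ) / (Σ P·[cation]ᵢ + Σ P·[anion]ₒ)]
Numerator = 1×5.01 + 0.084×137 + 0.59×5.16 = 19.56
Denominator = 1×136 + 0.084×21.5 + 0.59×127 = 212.7
Vm = 26.7 · ln(0.091956) = 26.7 × (-2.3864) = -63.72 mV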